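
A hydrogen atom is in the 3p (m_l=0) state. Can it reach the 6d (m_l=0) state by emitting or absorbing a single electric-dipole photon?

l: 1 → 2 (Δl = +1). Δl = ±1 ok.
Δm_l = 0 − (0) = +0. E1 requires Δm_l = 0, ±1: ok.
All E1 selection rules are satisfied.

allowed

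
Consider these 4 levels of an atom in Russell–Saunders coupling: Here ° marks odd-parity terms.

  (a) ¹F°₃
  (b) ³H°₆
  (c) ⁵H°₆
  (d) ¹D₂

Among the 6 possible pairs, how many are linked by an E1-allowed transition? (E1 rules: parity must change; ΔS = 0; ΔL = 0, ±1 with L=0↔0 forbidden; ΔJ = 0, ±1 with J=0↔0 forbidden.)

(a)–(b): forbidden (parity, ΔS, ΔL, ΔJ).
(a)–(c): forbidden (parity, ΔS, ΔL, ΔJ).
(a)–(d): allowed.
(b)–(c): forbidden (parity, ΔS).
(b)–(d): forbidden (ΔS, ΔL, ΔJ).
(c)–(d): forbidden (ΔS, ΔL, ΔJ).
Allowed pairs: 1 of 6.

1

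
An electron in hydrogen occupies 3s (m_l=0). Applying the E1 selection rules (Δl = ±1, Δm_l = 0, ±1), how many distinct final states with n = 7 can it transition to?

3

E1 requires Δl = ±1, so l_f ∈ {-1, 1}; with 0 ≤ l_f ≤ n_f−1 = 6, the allowed l_f values are {1}.
For l_f = 1: m_f ∈ {m_i−1, m_i, m_i+1} ∩ [−1, 1] = {-1, 0, 1} → 3 states.
Total: 3.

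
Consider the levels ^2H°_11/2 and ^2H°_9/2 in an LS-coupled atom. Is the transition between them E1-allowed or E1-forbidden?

Parity must change: odd → odd — ✗.
ΔS = 0: S: 1/2 → 1/2 — ✓.
ΔL = 0, ±1 (not L=0↔0): L: 5 → 5, ΔL = +0 — ✓.
ΔJ = 0, ±1 (not J=0↔0): J: 11/2 → 9/2, ΔJ = -1 — ✓.
Rule(s) violated: parity.

forbidden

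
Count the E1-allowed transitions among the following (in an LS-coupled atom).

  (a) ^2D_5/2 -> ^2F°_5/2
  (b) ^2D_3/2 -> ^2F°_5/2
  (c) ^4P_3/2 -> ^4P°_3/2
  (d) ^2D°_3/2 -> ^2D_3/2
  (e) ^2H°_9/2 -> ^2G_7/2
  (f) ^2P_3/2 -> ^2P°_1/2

(a) allowed
(b) allowed
(c) allowed
(d) allowed
(e) allowed
(f) allowed
Total allowed: 6 of 6.

6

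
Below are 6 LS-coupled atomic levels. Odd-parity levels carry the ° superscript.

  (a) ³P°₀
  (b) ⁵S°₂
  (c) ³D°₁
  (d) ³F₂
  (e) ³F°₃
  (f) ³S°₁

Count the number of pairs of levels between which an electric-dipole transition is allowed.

(a)–(b): forbidden (parity, ΔS, ΔJ).
(a)–(c): forbidden (parity).
(a)–(d): forbidden (ΔL, ΔJ).
(a)–(e): forbidden (parity, ΔL, ΔJ).
(a)–(f): forbidden (parity).
(b)–(c): forbidden (parity, ΔS, ΔL).
(b)–(d): forbidden (ΔS, ΔL).
(b)–(e): forbidden (parity, ΔS, ΔL).
(b)–(f): forbidden (parity, ΔS, ΔL).
(c)–(d): allowed.
(c)–(e): forbidden (parity, ΔJ).
(c)–(f): forbidden (parity, ΔL).
(d)–(e): allowed.
(d)–(f): forbidden (ΔL).
(e)–(f): forbidden (parity, ΔL, ΔJ).
Allowed pairs: 2 of 15.

2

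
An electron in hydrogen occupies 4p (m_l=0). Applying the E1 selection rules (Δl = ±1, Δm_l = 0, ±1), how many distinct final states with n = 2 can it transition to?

E1 requires Δl = ±1, so l_f ∈ {0, 2}; with 0 ≤ l_f ≤ n_f−1 = 1, the allowed l_f values are {0}.
For l_f = 0: m_f ∈ {m_i−1, m_i, m_i+1} ∩ [−0, 0] = {0} → 1 state.
Total: 1.

1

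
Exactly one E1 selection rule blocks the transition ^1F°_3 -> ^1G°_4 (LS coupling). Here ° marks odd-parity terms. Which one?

Reading off the term symbols: S 0→0, L 3→4, J 3→4, parity odd→odd.
Parity must change: odd → odd — violated.
ΔS = 0: S: 0 → 0 — satisfied.
ΔL = 0, ±1 (not L=0↔0): L: 3 → 4, ΔL = +1 — satisfied.
ΔJ = 0, ±1 (not J=0↔0): J: 3 → 4, ΔJ = +1 — satisfied.

parity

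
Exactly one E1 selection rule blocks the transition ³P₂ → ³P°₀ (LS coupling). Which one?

Initial level: S=1, L=1, J=2, parity even. Final level: S=1, L=1, J=0, parity odd.
Parity must change: even → odd — ok.
ΔS = 0: S: 1 → 1 — ok.
ΔL = 0, ±1 (not L=0↔0): L: 1 → 1, ΔL = +0 — ok.
ΔJ = 0, ±1 (not J=0↔0): J: 2 → 0, ΔJ = -2 — fails.

the ΔJ = 0, ±1 rule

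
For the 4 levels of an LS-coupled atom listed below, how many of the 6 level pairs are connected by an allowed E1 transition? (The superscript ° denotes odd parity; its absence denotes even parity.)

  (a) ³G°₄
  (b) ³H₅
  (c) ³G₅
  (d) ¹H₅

2

(a)–(b): allowed.
(a)–(c): allowed.
(a)–(d): forbidden (ΔS).
(b)–(c): forbidden (parity).
(b)–(d): forbidden (parity, ΔS).
(c)–(d): forbidden (parity, ΔS).
Allowed pairs: 2 of 6.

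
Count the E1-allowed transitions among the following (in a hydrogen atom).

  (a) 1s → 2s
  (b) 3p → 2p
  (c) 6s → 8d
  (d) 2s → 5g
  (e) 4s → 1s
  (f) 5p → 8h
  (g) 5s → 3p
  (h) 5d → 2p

2

(a) forbidden — Δl = +0 (E1 requires Δl = ±1)
(b) forbidden — Δl = +0 (E1 requires Δl = ±1)
(c) forbidden — Δl = +2 (E1 requires Δl = ±1)
(d) forbidden — Δl = +4 (E1 requires Δl = ±1)
(e) forbidden — Δl = +0 (E1 requires Δl = ±1)
(f) forbidden — Δl = +4 (E1 requires Δl = ±1)
(g) allowed
(h) allowed
Total allowed: 2 of 8.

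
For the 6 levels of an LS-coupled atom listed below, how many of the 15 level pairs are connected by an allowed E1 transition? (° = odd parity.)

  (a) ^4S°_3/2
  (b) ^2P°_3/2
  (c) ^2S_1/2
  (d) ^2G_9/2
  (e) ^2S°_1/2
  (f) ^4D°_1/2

(a)–(b): forbidden (parity, ΔS).
(a)–(c): forbidden (ΔS, ΔL).
(a)–(d): forbidden (ΔS, ΔL, ΔJ).
(a)–(e): forbidden (parity, ΔS, ΔL).
(a)–(f): forbidden (parity, ΔL).
(b)–(c): allowed.
(b)–(d): forbidden (ΔL, ΔJ).
(b)–(e): forbidden (parity).
(b)–(f): forbidden (parity, ΔS).
(c)–(d): forbidden (parity, ΔL, ΔJ).
(c)–(e): forbidden (ΔL).
(c)–(f): forbidden (ΔS, ΔL).
(d)–(e): forbidden (ΔL, ΔJ).
(d)–(f): forbidden (ΔS, ΔL, ΔJ).
(e)–(f): forbidden (parity, ΔS, ΔL).
Allowed pairs: 1 of 15.

1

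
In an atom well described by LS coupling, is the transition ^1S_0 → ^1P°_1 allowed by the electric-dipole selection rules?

allowed

Parity must change: even → odd — ✓.
ΔL = 0, ±1 (not L=0↔0): L: 0 → 1, ΔL = +1 — ✓.
ΔS = 0: S: 0 → 0 — ✓.
ΔJ = 0, ±1 (not J=0↔0): J: 0 → 1, ΔJ = +1 — ✓.
All four E1 rules are satisfied.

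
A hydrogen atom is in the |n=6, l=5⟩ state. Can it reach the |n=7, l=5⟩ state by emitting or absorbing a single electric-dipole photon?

Initial l = 5, final l = 5, so Δl = +0. E1 requires Δl = ±1: ✗.
The transition is electric-dipole forbidden.

forbidden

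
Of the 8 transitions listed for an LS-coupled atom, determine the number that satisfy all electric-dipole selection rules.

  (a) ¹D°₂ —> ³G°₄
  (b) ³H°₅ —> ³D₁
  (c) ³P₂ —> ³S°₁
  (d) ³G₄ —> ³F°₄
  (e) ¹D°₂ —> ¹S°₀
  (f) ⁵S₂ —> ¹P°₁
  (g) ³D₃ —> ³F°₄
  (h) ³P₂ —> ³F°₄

(a) forbidden (parity, ΔS, ΔL, ΔJ fail)
(b) forbidden (ΔL, ΔJ fail)
(c) allowed
(d) allowed
(e) forbidden (parity, ΔL, ΔJ fail)
(f) forbidden (ΔS fails)
(g) allowed
(h) forbidden (ΔL, ΔJ fail)
Total allowed: 3 of 8.

3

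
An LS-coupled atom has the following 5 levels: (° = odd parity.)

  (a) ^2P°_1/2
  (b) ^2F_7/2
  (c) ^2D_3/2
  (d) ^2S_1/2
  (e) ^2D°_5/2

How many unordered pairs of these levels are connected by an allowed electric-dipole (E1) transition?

4

(a)–(b): forbidden (ΔL, ΔJ).
(a)–(c): allowed.
(a)–(d): allowed.
(a)–(e): forbidden (parity, ΔJ).
(b)–(c): forbidden (parity, ΔJ).
(b)–(d): forbidden (parity, ΔL, ΔJ).
(b)–(e): allowed.
(c)–(d): forbidden (parity, ΔL).
(c)–(e): allowed.
(d)–(e): forbidden (ΔL, ΔJ).
Allowed pairs: 4 of 10.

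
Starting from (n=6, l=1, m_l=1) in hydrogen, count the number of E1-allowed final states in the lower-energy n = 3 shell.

4

E1 requires Δl = ±1, so l_f ∈ {0, 2}; with 0 ≤ l_f ≤ n_f−1 = 2, the allowed l_f values are {0, 2}.
For l_f = 0: m_f ∈ {m_i−1, m_i, m_i+1} ∩ [−0, 0] = {0} → 1 state.
For l_f = 2: m_f ∈ {m_i−1, m_i, m_i+1} ∩ [−2, 2] = {0, 1, 2} → 3 states.
Total: 4.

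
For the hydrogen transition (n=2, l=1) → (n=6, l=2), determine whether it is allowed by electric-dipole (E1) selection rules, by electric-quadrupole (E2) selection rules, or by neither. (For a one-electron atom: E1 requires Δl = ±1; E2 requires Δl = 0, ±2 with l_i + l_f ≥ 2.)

Δl = 2 − 1 = +1; l_i + l_f = 3.
E1 (Δl = ±1): satisfied.
E2 (Δl = 0,±2, l_i+l_f ≥ 2): not satisfied.

E1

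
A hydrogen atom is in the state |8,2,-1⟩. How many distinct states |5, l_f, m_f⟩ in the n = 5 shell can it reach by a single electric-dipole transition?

E1 requires Δl = ±1, so l_f ∈ {1, 3}; with 0 ≤ l_f ≤ n_f−1 = 4, the allowed l_f values are {1, 3}.
For l_f = 1: m_f ∈ {m_i−1, m_i, m_i+1} ∩ [−1, 1] = {-1, 0} → 2 states.
For l_f = 3: m_f ∈ {m_i−1, m_i, m_i+1} ∩ [−3, 3] = {-2, -1, 0} → 3 states.
Total: 5.

5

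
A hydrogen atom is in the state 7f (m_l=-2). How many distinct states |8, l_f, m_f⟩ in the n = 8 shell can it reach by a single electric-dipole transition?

E1 requires Δl = ±1, so l_f ∈ {2, 4}; with 0 ≤ l_f ≤ n_f−1 = 7, the allowed l_f values are {2, 4}.
For l_f = 2: m_f ∈ {m_i−1, m_i, m_i+1} ∩ [−2, 2] = {-2, -1} → 2 states.
For l_f = 4: m_f ∈ {m_i−1, m_i, m_i+1} ∩ [−4, 4] = {-3, -2, -1} → 3 states.
Total: 5.

5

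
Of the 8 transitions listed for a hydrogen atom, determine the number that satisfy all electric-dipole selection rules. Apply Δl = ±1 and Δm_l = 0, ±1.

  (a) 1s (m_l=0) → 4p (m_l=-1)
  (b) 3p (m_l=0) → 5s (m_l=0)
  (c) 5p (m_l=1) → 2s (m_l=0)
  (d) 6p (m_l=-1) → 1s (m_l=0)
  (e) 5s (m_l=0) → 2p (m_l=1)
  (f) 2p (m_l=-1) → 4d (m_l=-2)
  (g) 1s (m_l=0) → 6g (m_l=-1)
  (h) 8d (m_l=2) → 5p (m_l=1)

7

(a) allowed
(b) allowed
(c) allowed
(d) allowed
(e) allowed
(f) allowed
(g) forbidden — Δl = +4 (E1 requires Δl = ±1)
(h) allowed
Total allowed: 7 of 8.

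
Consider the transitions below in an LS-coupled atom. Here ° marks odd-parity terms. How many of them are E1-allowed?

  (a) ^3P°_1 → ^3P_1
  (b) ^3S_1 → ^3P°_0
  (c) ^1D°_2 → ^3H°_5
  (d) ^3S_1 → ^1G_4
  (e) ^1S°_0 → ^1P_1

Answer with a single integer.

(a) allowed
(b) allowed
(c) forbidden (parity, ΔS, ΔL, ΔJ fail)
(d) forbidden (parity, ΔS, ΔL, ΔJ fail)
(e) allowed
Total allowed: 3 of 5.

3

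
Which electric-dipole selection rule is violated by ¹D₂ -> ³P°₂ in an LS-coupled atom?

the ΔS = 0 rule

Parity must change: even → odd — passes.
ΔS = 0: S: 0 → 1 — fails.
ΔL = 0, ±1 (not L=0↔0): L: 2 → 1, ΔL = -1 — passes.
ΔJ = 0, ±1 (not J=0↔0): J: 2 → 2, ΔJ = +0 — passes.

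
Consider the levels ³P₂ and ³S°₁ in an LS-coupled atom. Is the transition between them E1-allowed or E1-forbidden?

Initial level: S=1, L=1, J=2, parity even. Final level: S=1, L=0, J=1, parity odd.
Parity must change: even → odd — passes.
ΔS = 0: S: 1 → 1 — passes.
ΔL = 0, ±1 (not L=0↔0): L: 1 → 0, ΔL = -1 — passes.
ΔJ = 0, ±1 (not J=0↔0): J: 2 → 1, ΔJ = -1 — passes.
All four E1 rules are satisfied.

allowed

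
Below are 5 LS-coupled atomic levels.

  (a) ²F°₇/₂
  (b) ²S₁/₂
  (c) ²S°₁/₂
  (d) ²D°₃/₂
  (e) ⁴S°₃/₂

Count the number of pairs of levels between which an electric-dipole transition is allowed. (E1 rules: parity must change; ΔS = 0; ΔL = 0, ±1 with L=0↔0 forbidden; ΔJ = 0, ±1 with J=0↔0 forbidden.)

(a)–(b): forbidden (ΔL, ΔJ).
(a)–(c): forbidden (parity, ΔL, ΔJ).
(a)–(d): forbidden (parity, ΔJ).
(a)–(e): forbidden (parity, ΔS, ΔL, ΔJ).
(b)–(c): forbidden (ΔL).
(b)–(d): forbidden (ΔL).
(b)–(e): forbidden (ΔS, ΔL).
(c)–(d): forbidden (parity, ΔL).
(c)–(e): forbidden (parity, ΔS, ΔL).
(d)–(e): forbidden (parity, ΔS, ΔL).
Allowed pairs: 0 of 10.

0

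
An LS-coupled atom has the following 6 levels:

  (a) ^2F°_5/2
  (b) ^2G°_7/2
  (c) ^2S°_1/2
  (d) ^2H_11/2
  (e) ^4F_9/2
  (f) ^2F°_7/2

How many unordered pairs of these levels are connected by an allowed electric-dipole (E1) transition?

(a)–(b): forbidden (parity).
(a)–(c): forbidden (parity, ΔL, ΔJ).
(a)–(d): forbidden (ΔL, ΔJ).
(a)–(e): forbidden (ΔS, ΔJ).
(a)–(f): forbidden (parity).
(b)–(c): forbidden (parity, ΔL, ΔJ).
(b)–(d): forbidden (ΔJ).
(b)–(e): forbidden (ΔS).
(b)–(f): forbidden (parity).
(c)–(d): forbidden (ΔL, ΔJ).
(c)–(e): forbidden (ΔS, ΔL, ΔJ).
(c)–(f): forbidden (parity, ΔL, ΔJ).
(d)–(e): forbidden (parity, ΔS, ΔL).
(d)–(f): forbidden (ΔL, ΔJ).
(e)–(f): forbidden (ΔS).
Allowed pairs: 0 of 15.

0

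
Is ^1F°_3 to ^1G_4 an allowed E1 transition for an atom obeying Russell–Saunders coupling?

Initial level: S=0, L=3, J=3, parity odd. Final level: S=0, L=4, J=4, parity even.
ΔL = 0, ±1 (not L=0↔0): L: 3 → 4, ΔL = +1 — ✓.
ΔS = 0: S: 0 → 0 — ✓.
Parity must change: odd → even — ✓.
ΔJ = 0, ±1 (not J=0↔0): J: 3 → 4, ΔJ = +1 — ✓.
All four E1 rules are satisfied.

allowed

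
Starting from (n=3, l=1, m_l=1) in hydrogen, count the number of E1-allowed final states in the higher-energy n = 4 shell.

4

E1 requires Δl = ±1, so l_f ∈ {0, 2}; with 0 ≤ l_f ≤ n_f−1 = 3, the allowed l_f values are {0, 2}.
For l_f = 0: m_f ∈ {m_i−1, m_i, m_i+1} ∩ [−0, 0] = {0} → 1 state.
For l_f = 2: m_f ∈ {m_i−1, m_i, m_i+1} ∩ [−2, 2] = {0, 1, 2} → 3 states.
Total: 4.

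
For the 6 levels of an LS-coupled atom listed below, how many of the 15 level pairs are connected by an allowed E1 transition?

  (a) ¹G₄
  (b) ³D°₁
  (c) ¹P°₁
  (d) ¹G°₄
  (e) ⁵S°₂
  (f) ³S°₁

(a)–(b): forbidden (ΔS, ΔL, ΔJ).
(a)–(c): forbidden (ΔL, ΔJ).
(a)–(d): allowed.
(a)–(e): forbidden (ΔS, ΔL, ΔJ).
(a)–(f): forbidden (ΔS, ΔL, ΔJ).
(b)–(c): forbidden (parity, ΔS).
(b)–(d): forbidden (parity, ΔS, ΔL, ΔJ).
(b)–(e): forbidden (parity, ΔS, ΔL).
(b)–(f): forbidden (parity, ΔL).
(c)–(d): forbidden (parity, ΔL, ΔJ).
(c)–(e): forbidden (parity, ΔS).
(c)–(f): forbidden (parity, ΔS).
(d)–(e): forbidden (parity, ΔS, ΔL, ΔJ).
(d)–(f): forbidden (parity, ΔS, ΔL, ΔJ).
(e)–(f): forbidden (parity, ΔS, ΔL).
Allowed pairs: 1 of 15.

1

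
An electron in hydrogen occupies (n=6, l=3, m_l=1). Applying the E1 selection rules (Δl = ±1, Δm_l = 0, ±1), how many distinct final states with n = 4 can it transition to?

3

E1 requires Δl = ±1, so l_f ∈ {2, 4}; with 0 ≤ l_f ≤ n_f−1 = 3, the allowed l_f values are {2}.
For l_f = 2: m_f ∈ {m_i−1, m_i, m_i+1} ∩ [−2, 2] = {0, 1, 2} → 3 states.
Total: 3.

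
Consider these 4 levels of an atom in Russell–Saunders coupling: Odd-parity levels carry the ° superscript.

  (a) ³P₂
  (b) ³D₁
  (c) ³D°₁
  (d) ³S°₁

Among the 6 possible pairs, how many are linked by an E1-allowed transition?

(a)–(b): forbidden (parity).
(a)–(c): allowed.
(a)–(d): allowed.
(b)–(c): allowed.
(b)–(d): forbidden (ΔL).
(c)–(d): forbidden (parity, ΔL).
Allowed pairs: 3 of 6.

3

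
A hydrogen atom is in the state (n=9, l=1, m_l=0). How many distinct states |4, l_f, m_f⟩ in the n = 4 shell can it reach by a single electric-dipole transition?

E1 requires Δl = ±1, so l_f ∈ {0, 2}; with 0 ≤ l_f ≤ n_f−1 = 3, the allowed l_f values are {0, 2}.
For l_f = 0: m_f ∈ {m_i−1, m_i, m_i+1} ∩ [−0, 0] = {0} → 1 state.
For l_f = 2: m_f ∈ {m_i−1, m_i, m_i+1} ∩ [−2, 2] = {-1, 0, 1} → 3 states.
Total: 4.

4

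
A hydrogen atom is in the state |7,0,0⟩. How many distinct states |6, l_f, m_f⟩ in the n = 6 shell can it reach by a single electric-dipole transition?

E1 requires Δl = ±1, so l_f ∈ {-1, 1}; with 0 ≤ l_f ≤ n_f−1 = 5, the allowed l_f values are {1}.
For l_f = 1: m_f ∈ {m_i−1, m_i, m_i+1} ∩ [−1, 1] = {-1, 0, 1} → 3 states.
Total: 3.

3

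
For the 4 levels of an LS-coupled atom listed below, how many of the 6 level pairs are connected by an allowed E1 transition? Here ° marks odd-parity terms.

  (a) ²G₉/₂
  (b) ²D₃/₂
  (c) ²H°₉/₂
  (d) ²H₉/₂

2

(a)–(b): forbidden (parity, ΔL, ΔJ).
(a)–(c): allowed.
(a)–(d): forbidden (parity).
(b)–(c): forbidden (ΔL, ΔJ).
(b)–(d): forbidden (parity, ΔL, ΔJ).
(c)–(d): allowed.
Allowed pairs: 2 of 6.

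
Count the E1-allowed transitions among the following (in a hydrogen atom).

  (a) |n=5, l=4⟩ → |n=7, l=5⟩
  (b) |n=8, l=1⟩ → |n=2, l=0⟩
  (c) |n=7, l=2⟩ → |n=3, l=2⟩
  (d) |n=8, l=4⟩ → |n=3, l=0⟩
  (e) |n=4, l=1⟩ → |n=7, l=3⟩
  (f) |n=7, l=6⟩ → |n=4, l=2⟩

2

(a) allowed
(b) allowed
(c) forbidden — Δl = +0 (E1 requires Δl = ±1)
(d) forbidden — Δl = -4 (E1 requires Δl = ±1)
(e) forbidden — Δl = +2 (E1 requires Δl = ±1)
(f) forbidden — Δl = -4 (E1 requires Δl = ±1)
Total allowed: 2 of 6.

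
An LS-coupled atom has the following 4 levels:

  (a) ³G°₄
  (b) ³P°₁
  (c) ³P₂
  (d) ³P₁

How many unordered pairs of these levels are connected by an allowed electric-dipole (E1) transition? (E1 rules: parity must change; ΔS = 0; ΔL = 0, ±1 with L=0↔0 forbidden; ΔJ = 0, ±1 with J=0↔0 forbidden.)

(a)–(b): forbidden (parity, ΔL, ΔJ).
(a)–(c): forbidden (ΔL, ΔJ).
(a)–(d): forbidden (ΔL, ΔJ).
(b)–(c): allowed.
(b)–(d): allowed.
(c)–(d): forbidden (parity).
Allowed pairs: 2 of 6.

2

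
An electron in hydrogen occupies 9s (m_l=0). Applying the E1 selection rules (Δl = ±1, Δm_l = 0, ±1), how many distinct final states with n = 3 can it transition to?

E1 requires Δl = ±1, so l_f ∈ {-1, 1}; with 0 ≤ l_f ≤ n_f−1 = 2, the allowed l_f values are {1}.
For l_f = 1: m_f ∈ {m_i−1, m_i, m_i+1} ∩ [−1, 1] = {-1, 0, 1} → 3 states.
Total: 3.

3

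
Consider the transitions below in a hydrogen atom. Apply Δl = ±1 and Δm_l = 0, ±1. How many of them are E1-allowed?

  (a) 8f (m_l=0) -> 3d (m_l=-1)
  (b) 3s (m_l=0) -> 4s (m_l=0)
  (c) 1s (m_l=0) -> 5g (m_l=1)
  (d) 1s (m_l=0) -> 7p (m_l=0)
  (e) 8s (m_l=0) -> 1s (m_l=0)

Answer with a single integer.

2

(a) allowed
(b) forbidden — Δl = +0 (E1 requires Δl = ±1)
(c) forbidden — Δl = +4 (E1 requires Δl = ±1)
(d) allowed
(e) forbidden — Δl = +0 (E1 requires Δl = ±1)
Total allowed: 2 of 5.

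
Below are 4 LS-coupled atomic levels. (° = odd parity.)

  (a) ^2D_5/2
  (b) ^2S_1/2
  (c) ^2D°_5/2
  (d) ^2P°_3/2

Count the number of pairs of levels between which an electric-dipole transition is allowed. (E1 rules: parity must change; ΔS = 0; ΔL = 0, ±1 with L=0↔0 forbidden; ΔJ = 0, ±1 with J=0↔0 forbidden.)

(a)–(b): forbidden (parity, ΔL, ΔJ).
(a)–(c): allowed.
(a)–(d): allowed.
(b)–(c): forbidden (ΔL, ΔJ).
(b)–(d): allowed.
(c)–(d): forbidden (parity).
Allowed pairs: 3 of 6.

3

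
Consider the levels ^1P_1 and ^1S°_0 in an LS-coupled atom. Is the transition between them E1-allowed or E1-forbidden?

allowed

Parity must change: even → odd — passes.
ΔS = 0: S: 0 → 0 — passes.
ΔL = 0, ±1 (not L=0↔0): L: 1 → 0, ΔL = -1 — passes.
ΔJ = 0, ±1 (not J=0↔0): J: 1 → 0, ΔJ = -1 — passes.
All four E1 rules are satisfied.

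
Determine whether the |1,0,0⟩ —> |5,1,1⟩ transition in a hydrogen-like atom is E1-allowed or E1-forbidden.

Initial l = 0, final l = 1, so Δl = +1. E1 requires Δl = ±1: ✓.
Δm_l = 1 − (0) = +1. E1 requires Δm_l = 0, ±1: ✓.
All E1 selection rules are satisfied.

allowed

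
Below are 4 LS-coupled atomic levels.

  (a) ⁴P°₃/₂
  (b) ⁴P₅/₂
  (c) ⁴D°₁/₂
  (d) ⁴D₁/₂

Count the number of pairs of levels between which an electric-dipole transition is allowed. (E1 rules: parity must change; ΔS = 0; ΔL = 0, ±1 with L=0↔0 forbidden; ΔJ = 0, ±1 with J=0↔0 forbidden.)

(a)–(b): allowed.
(a)–(c): forbidden (parity).
(a)–(d): allowed.
(b)–(c): forbidden (ΔJ).
(b)–(d): forbidden (parity, ΔJ).
(c)–(d): allowed.
Allowed pairs: 3 of 6.

3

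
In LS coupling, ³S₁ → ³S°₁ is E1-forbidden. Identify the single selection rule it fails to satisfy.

the L=0 ↔ L=0 exclusion

Reading off the term symbols: S 1→1, L 0→0, J 1→1, parity even→odd.
Parity must change: even → odd — ✓.
ΔS = 0: S: 1 → 1 — ✓.
ΔL = 0, ±1 (not L=0↔0): L: 0 → 0, ΔL = +0 — ✗.
ΔJ = 0, ±1 (not J=0↔0): J: 1 → 1, ΔJ = +0 — ✓.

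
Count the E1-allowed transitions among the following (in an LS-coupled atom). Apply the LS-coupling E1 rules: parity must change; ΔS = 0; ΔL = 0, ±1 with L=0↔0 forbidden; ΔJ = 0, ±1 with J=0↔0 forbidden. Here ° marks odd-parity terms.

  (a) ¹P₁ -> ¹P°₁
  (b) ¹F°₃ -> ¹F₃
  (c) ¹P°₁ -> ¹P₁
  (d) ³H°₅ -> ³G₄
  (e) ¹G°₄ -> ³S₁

4

(a) allowed
(b) allowed
(c) allowed
(d) allowed
(e) forbidden (ΔS, ΔL, ΔJ fail)
Total allowed: 4 of 5.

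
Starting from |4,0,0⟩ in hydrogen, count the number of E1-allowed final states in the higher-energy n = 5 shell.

3

E1 requires Δl = ±1, so l_f ∈ {-1, 1}; with 0 ≤ l_f ≤ n_f−1 = 4, the allowed l_f values are {1}.
For l_f = 1: m_f ∈ {m_i−1, m_i, m_i+1} ∩ [−1, 1] = {-1, 0, 1} → 3 states.
Total: 3.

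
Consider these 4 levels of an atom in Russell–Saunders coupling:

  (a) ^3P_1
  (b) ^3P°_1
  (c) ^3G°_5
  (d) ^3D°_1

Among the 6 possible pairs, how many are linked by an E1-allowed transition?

(a)–(b): allowed.
(a)–(c): forbidden (ΔL, ΔJ).
(a)–(d): allowed.
(b)–(c): forbidden (parity, ΔL, ΔJ).
(b)–(d): forbidden (parity).
(c)–(d): forbidden (parity, ΔL, ΔJ).
Allowed pairs: 2 of 6.

2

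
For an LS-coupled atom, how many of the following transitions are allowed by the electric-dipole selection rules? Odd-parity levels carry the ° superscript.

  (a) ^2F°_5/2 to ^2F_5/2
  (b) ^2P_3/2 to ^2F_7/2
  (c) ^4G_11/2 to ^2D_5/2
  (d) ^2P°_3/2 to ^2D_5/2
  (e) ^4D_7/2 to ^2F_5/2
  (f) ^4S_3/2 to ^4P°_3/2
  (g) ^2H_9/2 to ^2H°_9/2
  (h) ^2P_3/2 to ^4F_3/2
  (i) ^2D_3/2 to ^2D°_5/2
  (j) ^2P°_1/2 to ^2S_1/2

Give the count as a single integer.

6

(a) allowed
(b) forbidden (parity, ΔL, ΔJ fail)
(c) forbidden (parity, ΔS, ΔL, ΔJ fail)
(d) allowed
(e) forbidden (parity, ΔS fail)
(f) allowed
(g) allowed
(h) forbidden (parity, ΔS, ΔL fail)
(i) allowed
(j) allowed
Total allowed: 6 of 10.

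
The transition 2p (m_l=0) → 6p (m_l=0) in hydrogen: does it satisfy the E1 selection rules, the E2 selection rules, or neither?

Δl = 1 − 1 = +0; l_i + l_f = 2.
Δm_l = +0.
E1 (Δl = ±1, |Δm_l| ≤ 1): not satisfied.
E2 (Δl = 0,±2, l_i+l_f ≥ 2, |Δm_l| ≤ 2): satisfied.

E2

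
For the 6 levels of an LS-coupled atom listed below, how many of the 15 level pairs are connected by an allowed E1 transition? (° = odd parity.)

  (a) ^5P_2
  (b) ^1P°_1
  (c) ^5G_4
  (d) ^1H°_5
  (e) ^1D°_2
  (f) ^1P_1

(a)–(b): forbidden (ΔS).
(a)–(c): forbidden (parity, ΔL, ΔJ).
(a)–(d): forbidden (ΔS, ΔL, ΔJ).
(a)–(e): forbidden (ΔS).
(a)–(f): forbidden (parity, ΔS).
(b)–(c): forbidden (ΔS, ΔL, ΔJ).
(b)–(d): forbidden (parity, ΔL, ΔJ).
(b)–(e): forbidden (parity).
(b)–(f): allowed.
(c)–(d): forbidden (ΔS).
(c)–(e): forbidden (ΔS, ΔL, ΔJ).
(c)–(f): forbidden (parity, ΔS, ΔL, ΔJ).
(d)–(e): forbidden (parity, ΔL, ΔJ).
(d)–(f): forbidden (ΔL, ΔJ).
(e)–(f): allowed.
Allowed pairs: 2 of 15.

2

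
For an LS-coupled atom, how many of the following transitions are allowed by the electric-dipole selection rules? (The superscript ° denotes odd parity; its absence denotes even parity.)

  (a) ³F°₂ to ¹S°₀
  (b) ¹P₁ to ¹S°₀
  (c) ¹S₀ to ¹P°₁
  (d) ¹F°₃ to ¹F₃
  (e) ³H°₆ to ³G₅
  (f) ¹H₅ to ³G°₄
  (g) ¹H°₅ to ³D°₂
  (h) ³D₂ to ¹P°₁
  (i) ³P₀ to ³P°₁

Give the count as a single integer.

5

(a) forbidden (parity, ΔS, ΔL, ΔJ fail)
(b) allowed
(c) allowed
(d) allowed
(e) allowed
(f) forbidden (ΔS fails)
(g) forbidden (parity, ΔS, ΔL, ΔJ fail)
(h) forbidden (ΔS fails)
(i) allowed
Total allowed: 5 of 9.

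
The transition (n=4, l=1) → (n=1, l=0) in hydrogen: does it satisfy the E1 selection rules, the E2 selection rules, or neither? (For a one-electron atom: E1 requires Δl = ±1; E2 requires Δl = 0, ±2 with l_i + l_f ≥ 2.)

Δl = 0 − 1 = -1; l_i + l_f = 1.
E1 (Δl = ±1): satisfied.
E2 (Δl = 0,±2, l_i+l_f ≥ 2): not satisfied.

E1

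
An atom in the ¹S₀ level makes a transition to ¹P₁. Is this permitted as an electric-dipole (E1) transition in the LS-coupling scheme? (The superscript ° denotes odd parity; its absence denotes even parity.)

Parity must change: even → even — ✗.
ΔS = 0: S: 0 → 0 — ✓.
ΔL = 0, ±1 (not L=0↔0): L: 0 → 1, ΔL = +1 — ✓.
ΔJ = 0, ±1 (not J=0↔0): J: 0 → 1, ΔJ = +1 — ✓.
Rule(s) violated: parity.

forbidden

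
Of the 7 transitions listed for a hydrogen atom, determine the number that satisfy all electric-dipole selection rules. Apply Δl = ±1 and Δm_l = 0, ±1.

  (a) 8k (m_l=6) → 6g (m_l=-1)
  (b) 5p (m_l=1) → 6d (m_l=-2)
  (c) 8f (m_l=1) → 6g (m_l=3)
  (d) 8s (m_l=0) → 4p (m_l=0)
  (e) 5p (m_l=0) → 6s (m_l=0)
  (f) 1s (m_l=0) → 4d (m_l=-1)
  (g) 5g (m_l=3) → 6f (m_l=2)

3

(a) forbidden — Δl = -3 (E1 requires Δl = ±1); Δm_l = -7 (E1 requires Δm_l = 0, ±1)
(b) forbidden — Δm_l = -3 (E1 requires Δm_l = 0, ±1)
(c) forbidden — Δm_l = +2 (E1 requires Δm_l = 0, ±1)
(d) allowed
(e) allowed
(f) forbidden — Δl = +2 (E1 requires Δl = ±1)
(g) allowed
Total allowed: 3 of 7.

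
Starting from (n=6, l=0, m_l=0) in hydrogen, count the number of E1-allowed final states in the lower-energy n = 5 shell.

E1 requires Δl = ±1, so l_f ∈ {-1, 1}; with 0 ≤ l_f ≤ n_f−1 = 4, the allowed l_f values are {1}.
For l_f = 1: m_f ∈ {m_i−1, m_i, m_i+1} ∩ [−1, 1] = {-1, 0, 1} → 3 states.
Total: 3.

3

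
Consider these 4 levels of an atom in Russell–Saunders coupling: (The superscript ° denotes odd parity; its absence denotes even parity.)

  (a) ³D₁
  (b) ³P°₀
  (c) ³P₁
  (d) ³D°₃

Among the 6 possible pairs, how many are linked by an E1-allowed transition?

2

(a)–(b): allowed.
(a)–(c): forbidden (parity).
(a)–(d): forbidden (ΔJ).
(b)–(c): allowed.
(b)–(d): forbidden (parity, ΔJ).
(c)–(d): forbidden (ΔJ).
Allowed pairs: 2 of 6.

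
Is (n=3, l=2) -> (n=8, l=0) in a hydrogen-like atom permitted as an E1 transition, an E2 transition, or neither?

Δl = 0 − 2 = -2; l_i + l_f = 2.
E1 (Δl = ±1): not satisfied.
E2 (Δl = 0,±2, l_i+l_f ≥ 2): satisfied.

E2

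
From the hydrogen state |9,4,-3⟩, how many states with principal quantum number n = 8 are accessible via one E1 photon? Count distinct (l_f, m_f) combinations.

E1 requires Δl = ±1, so l_f ∈ {3, 5}; with 0 ≤ l_f ≤ n_f−1 = 7, the allowed l_f values are {3, 5}.
For l_f = 3: m_f ∈ {m_i−1, m_i, m_i+1} ∩ [−3, 3] = {-3, -2} → 2 states.
For l_f = 5: m_f ∈ {m_i−1, m_i, m_i+1} ∩ [−5, 5] = {-4, -3, -2} → 3 states.
Total: 5.

5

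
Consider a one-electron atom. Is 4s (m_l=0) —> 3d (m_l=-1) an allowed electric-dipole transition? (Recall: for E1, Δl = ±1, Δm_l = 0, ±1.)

Initial l = 0, final l = 2, so Δl = +2. E1 requires Δl = ±1: ✗.
m_l: 0 → -1 (Δm_l = -1). |Δm_l| ≤ 1 ✓.
The transition is electric-dipole forbidden.

forbidden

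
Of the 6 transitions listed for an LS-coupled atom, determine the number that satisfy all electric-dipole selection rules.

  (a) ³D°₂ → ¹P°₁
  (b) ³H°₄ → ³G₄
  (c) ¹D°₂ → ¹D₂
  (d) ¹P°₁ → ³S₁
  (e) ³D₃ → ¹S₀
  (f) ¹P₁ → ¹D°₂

(a) forbidden (parity, ΔS fail)
(b) allowed
(c) allowed
(d) forbidden (ΔS fails)
(e) forbidden (parity, ΔS, ΔL, ΔJ fail)
(f) allowed
Total allowed: 3 of 6.

3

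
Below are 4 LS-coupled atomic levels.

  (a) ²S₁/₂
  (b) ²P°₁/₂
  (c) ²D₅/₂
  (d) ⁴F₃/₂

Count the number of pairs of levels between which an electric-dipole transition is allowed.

(a)–(b): allowed.
(a)–(c): forbidden (parity, ΔL, ΔJ).
(a)–(d): forbidden (parity, ΔS, ΔL).
(b)–(c): forbidden (ΔJ).
(b)–(d): forbidden (ΔS, ΔL).
(c)–(d): forbidden (parity, ΔS).
Allowed pairs: 1 of 6.

1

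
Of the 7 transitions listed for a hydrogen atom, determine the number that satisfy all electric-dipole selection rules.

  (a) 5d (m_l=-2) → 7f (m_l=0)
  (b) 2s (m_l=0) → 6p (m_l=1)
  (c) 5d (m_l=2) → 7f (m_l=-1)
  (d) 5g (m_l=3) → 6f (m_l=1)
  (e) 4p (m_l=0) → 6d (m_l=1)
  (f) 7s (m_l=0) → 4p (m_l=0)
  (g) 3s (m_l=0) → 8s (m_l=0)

3

(a) forbidden — Δm_l = +2 (E1 requires Δm_l = 0, ±1)
(b) allowed
(c) forbidden — Δm_l = -3 (E1 requires Δm_l = 0, ±1)
(d) forbidden — Δm_l = -2 (E1 requires Δm_l = 0, ±1)
(e) allowed
(f) allowed
(g) forbidden — Δl = +0 (E1 requires Δl = ±1)
Total allowed: 3 of 7.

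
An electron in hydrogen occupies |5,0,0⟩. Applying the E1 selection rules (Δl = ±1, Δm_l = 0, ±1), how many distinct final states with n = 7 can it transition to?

E1 requires Δl = ±1, so l_f ∈ {-1, 1}; with 0 ≤ l_f ≤ n_f−1 = 6, the allowed l_f values are {1}.
For l_f = 1: m_f ∈ {m_i−1, m_i, m_i+1} ∩ [−1, 1] = {-1, 0, 1} → 3 states.
Total: 3.

3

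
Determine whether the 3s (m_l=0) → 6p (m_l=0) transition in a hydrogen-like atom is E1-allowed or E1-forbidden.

allowed

Initial l = 0, final l = 1, so Δl = +1. E1 requires Δl = ±1: ✓.
Δm_l = 0 − (0) = +0. E1 requires Δm_l = 0, ±1: ✓.
All E1 selection rules are satisfied.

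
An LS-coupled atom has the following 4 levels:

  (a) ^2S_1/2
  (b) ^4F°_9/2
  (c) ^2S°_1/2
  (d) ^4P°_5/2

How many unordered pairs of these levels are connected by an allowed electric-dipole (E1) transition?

0

(a)–(b): forbidden (ΔS, ΔL, ΔJ).
(a)–(c): forbidden (ΔL).
(a)–(d): forbidden (ΔS, ΔJ).
(b)–(c): forbidden (parity, ΔS, ΔL, ΔJ).
(b)–(d): forbidden (parity, ΔL, ΔJ).
(c)–(d): forbidden (parity, ΔS, ΔJ).
Allowed pairs: 0 of 6.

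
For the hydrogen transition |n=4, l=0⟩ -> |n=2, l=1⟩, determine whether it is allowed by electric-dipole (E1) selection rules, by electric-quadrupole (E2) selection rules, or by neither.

Δl = 1 − 0 = +1; l_i + l_f = 1.
E1 (Δl = ±1): satisfied.
E2 (Δl = 0,±2, l_i+l_f ≥ 2): not satisfied.

E1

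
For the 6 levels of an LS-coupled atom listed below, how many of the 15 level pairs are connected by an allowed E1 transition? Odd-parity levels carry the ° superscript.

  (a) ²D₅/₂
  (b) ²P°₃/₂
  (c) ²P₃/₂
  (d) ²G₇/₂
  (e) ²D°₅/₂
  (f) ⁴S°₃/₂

(a)–(b): allowed.
(a)–(c): forbidden (parity).
(a)–(d): forbidden (parity, ΔL).
(a)–(e): allowed.
(a)–(f): forbidden (ΔS, ΔL).
(b)–(c): allowed.
(b)–(d): forbidden (ΔL, ΔJ).
(b)–(e): forbidden (parity).
(b)–(f): forbidden (parity, ΔS).
(c)–(d): forbidden (parity, ΔL, ΔJ).
(c)–(e): allowed.
(c)–(f): forbidden (ΔS).
(d)–(e): forbidden (ΔL).
(d)–(f): forbidden (ΔS, ΔL, ΔJ).
(e)–(f): forbidden (parity, ΔS, ΔL).
Allowed pairs: 4 of 15.

4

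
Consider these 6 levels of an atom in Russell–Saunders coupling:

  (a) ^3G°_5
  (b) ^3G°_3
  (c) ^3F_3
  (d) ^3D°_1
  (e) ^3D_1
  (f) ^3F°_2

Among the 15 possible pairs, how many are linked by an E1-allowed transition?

(a)–(b): forbidden (parity, ΔJ).
(a)–(c): forbidden (ΔJ).
(a)–(d): forbidden (parity, ΔL, ΔJ).
(a)–(e): forbidden (ΔL, ΔJ).
(a)–(f): forbidden (parity, ΔJ).
(b)–(c): allowed.
(b)–(d): forbidden (parity, ΔL, ΔJ).
(b)–(e): forbidden (ΔL, ΔJ).
(b)–(f): forbidden (parity).
(c)–(d): forbidden (ΔJ).
(c)–(e): forbidden (parity, ΔJ).
(c)–(f): allowed.
(d)–(e): allowed.
(d)–(f): forbidden (parity).
(e)–(f): allowed.
Allowed pairs: 4 of 15.

4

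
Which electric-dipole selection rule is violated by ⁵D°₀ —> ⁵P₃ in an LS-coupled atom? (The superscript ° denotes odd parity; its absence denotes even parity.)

Reading off the term symbols: S 2→2, L 2→1, J 0→3, parity odd→even.
ΔL = 0, ±1 (not L=0↔0): L: 2 → 1, ΔL = -1 — ✓.
ΔJ = 0, ±1 (not J=0↔0): J: 0 → 3, ΔJ = +3 — ✗.
Parity must change: odd → even — ✓.
ΔS = 0: S: 2 → 2 — ✓.

the ΔJ = 0, ±1 rule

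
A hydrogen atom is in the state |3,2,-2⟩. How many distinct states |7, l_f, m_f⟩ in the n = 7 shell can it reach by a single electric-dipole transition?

E1 requires Δl = ±1, so l_f ∈ {1, 3}; with 0 ≤ l_f ≤ n_f−1 = 6, the allowed l_f values are {1, 3}.
For l_f = 1: m_f ∈ {m_i−1, m_i, m_i+1} ∩ [−1, 1] = {-1} → 1 state.
For l_f = 3: m_f ∈ {m_i−1, m_i, m_i+1} ∩ [−3, 3] = {-3, -2, -1} → 3 states.
Total: 4.

4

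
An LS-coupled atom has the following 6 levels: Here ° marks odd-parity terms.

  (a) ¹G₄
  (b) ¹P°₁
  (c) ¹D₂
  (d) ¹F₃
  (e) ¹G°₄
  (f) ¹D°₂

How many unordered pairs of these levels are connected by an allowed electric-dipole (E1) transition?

5

(a)–(b): forbidden (ΔL, ΔJ).
(a)–(c): forbidden (parity, ΔL, ΔJ).
(a)–(d): forbidden (parity).
(a)–(e): allowed.
(a)–(f): forbidden (ΔL, ΔJ).
(b)–(c): allowed.
(b)–(d): forbidden (ΔL, ΔJ).
(b)–(e): forbidden (parity, ΔL, ΔJ).
(b)–(f): forbidden (parity).
(c)–(d): forbidden (parity).
(c)–(e): forbidden (ΔL, ΔJ).
(c)–(f): allowed.
(d)–(e): allowed.
(d)–(f): allowed.
(e)–(f): forbidden (parity, ΔL, ΔJ).
Allowed pairs: 5 of 15.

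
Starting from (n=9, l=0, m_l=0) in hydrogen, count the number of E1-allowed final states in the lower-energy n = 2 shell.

E1 requires Δl = ±1, so l_f ∈ {-1, 1}; with 0 ≤ l_f ≤ n_f−1 = 1, the allowed l_f values are {1}.
For l_f = 1: m_f ∈ {m_i−1, m_i, m_i+1} ∩ [−1, 1] = {-1, 0, 1} → 3 states.
Total: 3.

3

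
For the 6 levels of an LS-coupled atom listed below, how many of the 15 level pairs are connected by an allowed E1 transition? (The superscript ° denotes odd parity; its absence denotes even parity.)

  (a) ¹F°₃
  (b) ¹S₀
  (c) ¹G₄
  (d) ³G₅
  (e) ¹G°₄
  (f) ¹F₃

4

(a)–(b): forbidden (ΔL, ΔJ).
(a)–(c): allowed.
(a)–(d): forbidden (ΔS, ΔJ).
(a)–(e): forbidden (parity).
(a)–(f): allowed.
(b)–(c): forbidden (parity, ΔL, ΔJ).
(b)–(d): forbidden (parity, ΔS, ΔL, ΔJ).
(b)–(e): forbidden (ΔL, ΔJ).
(b)–(f): forbidden (parity, ΔL, ΔJ).
(c)–(d): forbidden (parity, ΔS).
(c)–(e): allowed.
(c)–(f): forbidden (parity).
(d)–(e): forbidden (ΔS).
(d)–(f): forbidden (parity, ΔS, ΔJ).
(e)–(f): allowed.
Allowed pairs: 4 of 15.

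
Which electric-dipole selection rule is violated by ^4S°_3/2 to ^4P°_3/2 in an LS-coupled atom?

parity

Parity must change: odd → odd — ✗.
ΔS = 0: S: 3/2 → 3/2 — ✓.
ΔL = 0, ±1 (not L=0↔0): L: 0 → 1, ΔL = +1 — ✓.
ΔJ = 0, ±1 (not J=0↔0): J: 3/2 → 3/2, ΔJ = +0 — ✓.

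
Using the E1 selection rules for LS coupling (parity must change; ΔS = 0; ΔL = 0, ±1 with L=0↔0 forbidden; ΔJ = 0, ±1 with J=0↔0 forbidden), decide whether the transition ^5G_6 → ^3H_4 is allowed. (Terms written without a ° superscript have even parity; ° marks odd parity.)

forbidden

Reading off the term symbols: S 2→1, L 4→5, J 6→4, parity even→even.
Parity must change: even → even — fails.
ΔS = 0: S: 2 → 1 — fails.
ΔJ = 0, ±1 (not J=0↔0): J: 6 → 4, ΔJ = -2 — fails.
ΔL = 0, ±1 (not L=0↔0): L: 4 → 5, ΔL = +1 — passes.
Rule(s) violated: parity, ΔS, ΔJ.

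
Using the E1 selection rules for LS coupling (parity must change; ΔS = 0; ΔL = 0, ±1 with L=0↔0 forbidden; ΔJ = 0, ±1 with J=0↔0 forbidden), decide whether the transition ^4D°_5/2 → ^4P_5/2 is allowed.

Parity must change: odd → even — ✓.
ΔJ = 0, ±1 (not J=0↔0): J: 5/2 → 5/2, ΔJ = +0 — ✓.
ΔL = 0, ±1 (not L=0↔0): L: 2 → 1, ΔL = -1 — ✓.
ΔS = 0: S: 3/2 → 3/2 — ✓.
All four E1 rules are satisfied.

allowed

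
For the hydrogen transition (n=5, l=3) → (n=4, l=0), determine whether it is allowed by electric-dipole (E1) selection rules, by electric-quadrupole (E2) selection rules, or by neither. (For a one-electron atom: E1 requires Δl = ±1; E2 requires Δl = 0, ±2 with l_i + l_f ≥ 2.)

Δl = 0 − 3 = -3; l_i + l_f = 3.
E1 (Δl = ±1): not satisfied.
E2 (Δl = 0,±2, l_i+l_f ≥ 2): not satisfied.

neither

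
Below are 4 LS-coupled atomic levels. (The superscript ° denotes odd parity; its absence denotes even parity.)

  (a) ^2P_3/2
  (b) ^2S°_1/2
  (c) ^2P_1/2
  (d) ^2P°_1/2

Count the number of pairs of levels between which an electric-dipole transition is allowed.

(a)–(b): allowed.
(a)–(c): forbidden (parity).
(a)–(d): allowed.
(b)–(c): allowed.
(b)–(d): forbidden (parity).
(c)–(d): allowed.
Allowed pairs: 4 of 6.

4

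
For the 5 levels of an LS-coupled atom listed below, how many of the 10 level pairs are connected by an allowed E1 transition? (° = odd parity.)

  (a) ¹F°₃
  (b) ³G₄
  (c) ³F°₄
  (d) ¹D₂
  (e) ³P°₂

2

(a)–(b): forbidden (ΔS).
(a)–(c): forbidden (parity, ΔS).
(a)–(d): allowed.
(a)–(e): forbidden (parity, ΔS, ΔL).
(b)–(c): allowed.
(b)–(d): forbidden (parity, ΔS, ΔL, ΔJ).
(b)–(e): forbidden (ΔL, ΔJ).
(c)–(d): forbidden (ΔS, ΔJ).
(c)–(e): forbidden (parity, ΔL, ΔJ).
(d)–(e): forbidden (ΔS).
Allowed pairs: 2 of 10.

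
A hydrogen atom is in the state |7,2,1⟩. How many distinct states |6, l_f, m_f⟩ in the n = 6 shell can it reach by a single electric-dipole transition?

5

E1 requires Δl = ±1, so l_f ∈ {1, 3}; with 0 ≤ l_f ≤ n_f−1 = 5, the allowed l_f values are {1, 3}.
For l_f = 1: m_f ∈ {m_i−1, m_i, m_i+1} ∩ [−1, 1] = {0, 1} → 2 states.
For l_f = 3: m_f ∈ {m_i−1, m_i, m_i+1} ∩ [−3, 3] = {0, 1, 2} → 3 states.
Total: 5.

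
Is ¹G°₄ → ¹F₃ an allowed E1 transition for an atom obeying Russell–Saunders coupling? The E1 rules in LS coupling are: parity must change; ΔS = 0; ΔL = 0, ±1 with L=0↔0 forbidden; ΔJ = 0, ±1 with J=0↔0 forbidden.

allowed

Initial level: S=0, L=4, J=4, parity odd. Final level: S=0, L=3, J=3, parity even.
ΔJ = 0, ±1 (not J=0↔0): J: 4 → 3, ΔJ = -1 — ✓.
Parity must change: odd → even — ✓.
ΔL = 0, ±1 (not L=0↔0): L: 4 → 3, ΔL = -1 — ✓.
ΔS = 0: S: 0 → 0 — ✓.
All four E1 rules are satisfied.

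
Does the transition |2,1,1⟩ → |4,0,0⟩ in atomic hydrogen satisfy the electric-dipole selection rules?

l: 1 → 0 (Δl = -1). Δl = ±1 satisfied.
m_l: 1 → 0 (Δm_l = -1). |Δm_l| ≤ 1 satisfied.
All E1 selection rules are satisfied.

allowed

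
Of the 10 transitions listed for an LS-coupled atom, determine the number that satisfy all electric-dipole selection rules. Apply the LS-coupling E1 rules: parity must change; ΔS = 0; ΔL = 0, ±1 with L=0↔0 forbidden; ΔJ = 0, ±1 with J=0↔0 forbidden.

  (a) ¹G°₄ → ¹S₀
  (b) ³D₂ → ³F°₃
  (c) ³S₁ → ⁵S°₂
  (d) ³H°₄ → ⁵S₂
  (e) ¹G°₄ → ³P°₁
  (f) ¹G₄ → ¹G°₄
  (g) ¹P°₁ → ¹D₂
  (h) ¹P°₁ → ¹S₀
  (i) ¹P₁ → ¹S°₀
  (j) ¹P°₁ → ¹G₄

(a) forbidden (ΔL, ΔJ fail)
(b) allowed
(c) forbidden (ΔS, ΔL fail)
(d) forbidden (ΔS, ΔL, ΔJ fail)
(e) forbidden (parity, ΔS, ΔL, ΔJ fail)
(f) allowed
(g) allowed
(h) allowed
(i) allowed
(j) forbidden (ΔL, ΔJ fail)
Total allowed: 5 of 10.

5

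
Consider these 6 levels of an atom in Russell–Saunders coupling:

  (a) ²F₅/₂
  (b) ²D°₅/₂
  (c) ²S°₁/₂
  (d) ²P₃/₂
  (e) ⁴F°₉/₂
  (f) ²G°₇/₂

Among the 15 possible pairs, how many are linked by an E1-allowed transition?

(a)–(b): allowed.
(a)–(c): forbidden (ΔL, ΔJ).
(a)–(d): forbidden (parity, ΔL).
(a)–(e): forbidden (ΔS, ΔJ).
(a)–(f): allowed.
(b)–(c): forbidden (parity, ΔL, ΔJ).
(b)–(d): allowed.
(b)–(e): forbidden (parity, ΔS, ΔJ).
(b)–(f): forbidden (parity, ΔL).
(c)–(d): allowed.
(c)–(e): forbidden (parity, ΔS, ΔL, ΔJ).
(c)–(f): forbidden (parity, ΔL, ΔJ).
(d)–(e): forbidden (ΔS, ΔL, ΔJ).
(d)–(f): forbidden (ΔL, ΔJ).
(e)–(f): forbidden (parity, ΔS).
Allowed pairs: 4 of 15.

4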